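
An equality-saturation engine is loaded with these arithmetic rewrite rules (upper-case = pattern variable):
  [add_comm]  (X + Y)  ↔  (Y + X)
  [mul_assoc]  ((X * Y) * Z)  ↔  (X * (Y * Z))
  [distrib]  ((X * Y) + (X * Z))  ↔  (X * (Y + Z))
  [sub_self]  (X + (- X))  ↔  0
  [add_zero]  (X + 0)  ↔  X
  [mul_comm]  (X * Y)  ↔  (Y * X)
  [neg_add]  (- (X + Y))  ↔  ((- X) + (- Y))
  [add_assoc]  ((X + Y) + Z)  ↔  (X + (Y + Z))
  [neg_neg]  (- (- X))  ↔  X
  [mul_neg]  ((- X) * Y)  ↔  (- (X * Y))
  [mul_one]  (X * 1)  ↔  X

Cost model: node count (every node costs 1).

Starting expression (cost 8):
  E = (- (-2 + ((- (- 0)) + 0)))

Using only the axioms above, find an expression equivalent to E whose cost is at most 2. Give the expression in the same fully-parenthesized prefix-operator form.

(- -2)   [cost 2]

1. [add_zero →] ((- (- 0)) + 0)  →  (- (- 0));  E = (- (-2 + (- (- 0))))
2. [neg_neg →] (- (- 0))  →  0;  E = (- (-2 + 0))
3. [add_zero →] (-2 + 0)  →  -2;  cost 2 ≤ 2, done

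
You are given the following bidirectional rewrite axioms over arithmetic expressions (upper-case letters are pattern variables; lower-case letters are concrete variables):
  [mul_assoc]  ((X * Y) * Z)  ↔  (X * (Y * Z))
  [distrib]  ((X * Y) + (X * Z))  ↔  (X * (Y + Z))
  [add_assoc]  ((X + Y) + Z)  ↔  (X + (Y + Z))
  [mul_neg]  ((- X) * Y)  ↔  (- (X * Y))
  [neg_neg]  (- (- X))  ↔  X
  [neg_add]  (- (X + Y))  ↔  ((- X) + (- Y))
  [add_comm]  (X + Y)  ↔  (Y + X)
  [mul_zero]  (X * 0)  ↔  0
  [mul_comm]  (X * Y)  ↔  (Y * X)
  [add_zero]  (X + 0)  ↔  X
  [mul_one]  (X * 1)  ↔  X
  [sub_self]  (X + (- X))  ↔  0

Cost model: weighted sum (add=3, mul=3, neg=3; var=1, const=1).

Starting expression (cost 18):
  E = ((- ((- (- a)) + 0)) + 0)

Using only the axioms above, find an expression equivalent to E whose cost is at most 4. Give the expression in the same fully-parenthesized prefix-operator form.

step 1: add_zero (→) rewrites ((- ((- (- a)) + 0)) + 0) into (- ((- (- a)) + 0))
step 2: add_zero (→) rewrites ((- (- a)) + 0) into (- (- a)), now (- (- (- a)))
step 3: neg_neg (→) rewrites (- (- a)) into a, reaching cost 4 (bound 4)

(- a)   [cost 4]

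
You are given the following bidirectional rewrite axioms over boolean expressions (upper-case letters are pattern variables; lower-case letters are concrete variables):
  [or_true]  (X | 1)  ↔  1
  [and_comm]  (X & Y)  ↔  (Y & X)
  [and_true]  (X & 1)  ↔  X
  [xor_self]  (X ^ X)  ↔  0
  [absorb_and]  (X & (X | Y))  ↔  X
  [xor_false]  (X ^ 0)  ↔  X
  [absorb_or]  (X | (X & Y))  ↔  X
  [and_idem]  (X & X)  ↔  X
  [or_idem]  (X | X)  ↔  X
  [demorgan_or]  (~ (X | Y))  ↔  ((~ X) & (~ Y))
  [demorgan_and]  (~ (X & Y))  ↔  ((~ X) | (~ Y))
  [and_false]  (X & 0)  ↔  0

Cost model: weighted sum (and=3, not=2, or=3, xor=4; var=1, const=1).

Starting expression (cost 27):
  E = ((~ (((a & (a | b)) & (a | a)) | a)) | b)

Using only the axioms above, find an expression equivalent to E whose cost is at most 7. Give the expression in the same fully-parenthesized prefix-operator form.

step 1: absorb_and (→) rewrites (a & (a | b)) into a, now ((~ ((a & (a | a)) | a)) | b)
step 2: absorb_and (→) rewrites (a & (a | a)) into a, now ((~ (a | a)) | b)
step 3: or_idem (→) rewrites (a | a) into a, reaching cost 7 (bound 7)

((~ a) | b)   [cost 7]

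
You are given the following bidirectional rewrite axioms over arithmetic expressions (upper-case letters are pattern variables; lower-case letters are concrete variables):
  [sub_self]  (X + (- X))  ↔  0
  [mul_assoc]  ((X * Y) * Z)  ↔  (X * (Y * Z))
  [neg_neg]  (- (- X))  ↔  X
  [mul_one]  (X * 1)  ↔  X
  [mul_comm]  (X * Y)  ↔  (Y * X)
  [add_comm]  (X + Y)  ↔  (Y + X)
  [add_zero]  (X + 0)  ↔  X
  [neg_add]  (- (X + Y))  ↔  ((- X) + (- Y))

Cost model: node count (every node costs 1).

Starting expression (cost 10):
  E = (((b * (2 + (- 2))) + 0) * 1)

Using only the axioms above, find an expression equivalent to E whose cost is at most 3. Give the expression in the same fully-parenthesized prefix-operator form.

(1) ((b * (2 + (- 2))) + 0)  =[add_zero →]=  (b * (2 + (- 2)))    ⊢ ((b * (2 + (- 2))) * 1)
(2) (2 + (- 2))  =[sub_self →]=  0    ⊢ ((b * 0) * 1)
(3) ((b * 0) * 1)  =[mul_one →]=  (b * 0)    ⊢ cost 3, within 3

(b * 0)   [cost 3]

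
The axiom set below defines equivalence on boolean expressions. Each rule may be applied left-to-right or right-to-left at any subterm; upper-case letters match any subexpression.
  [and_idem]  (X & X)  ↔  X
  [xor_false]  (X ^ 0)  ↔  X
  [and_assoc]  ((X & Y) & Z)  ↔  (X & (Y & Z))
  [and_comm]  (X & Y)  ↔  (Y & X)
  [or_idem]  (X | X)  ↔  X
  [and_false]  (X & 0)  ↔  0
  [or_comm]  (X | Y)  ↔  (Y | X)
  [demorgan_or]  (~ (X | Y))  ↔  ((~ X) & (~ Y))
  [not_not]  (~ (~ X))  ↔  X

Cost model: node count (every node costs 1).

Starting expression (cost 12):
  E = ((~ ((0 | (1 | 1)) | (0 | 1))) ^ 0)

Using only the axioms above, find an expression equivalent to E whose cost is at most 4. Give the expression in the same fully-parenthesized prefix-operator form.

step 1: xor_false (→) rewrites ((~ ((0 | (1 | 1)) | (0 | 1))) ^ 0) into (~ ((0 | (1 | 1)) | (0 | 1)))
step 2: or_idem (→) rewrites (1 | 1) into 1, now (~ ((0 | 1) | (0 | 1)))
step 3: or_idem (→) rewrites ((0 | 1) | (0 | 1)) into (0 | 1), reaching cost 4 (bound 4)

(~ (0 | 1))   [cost 4]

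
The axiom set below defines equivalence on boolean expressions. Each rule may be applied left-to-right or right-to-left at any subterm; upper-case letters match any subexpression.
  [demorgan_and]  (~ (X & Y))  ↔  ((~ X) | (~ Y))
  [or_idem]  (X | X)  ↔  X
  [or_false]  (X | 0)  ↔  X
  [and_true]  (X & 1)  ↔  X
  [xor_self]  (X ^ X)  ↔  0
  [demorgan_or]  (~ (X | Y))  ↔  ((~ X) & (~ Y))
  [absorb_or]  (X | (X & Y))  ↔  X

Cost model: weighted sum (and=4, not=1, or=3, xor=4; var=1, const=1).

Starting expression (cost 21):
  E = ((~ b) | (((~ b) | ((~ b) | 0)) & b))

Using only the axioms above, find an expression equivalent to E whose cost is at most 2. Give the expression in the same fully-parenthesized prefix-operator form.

(1) ((~ b) | 0)  =[or_false →]=  (~ b)    ⊢ ((~ b) | (((~ b) | (~ b)) & b))
(2) ((~ b) | (~ b))  =[or_idem →]=  (~ b)    ⊢ ((~ b) | ((~ b) & b))
(3) ((~ b) | ((~ b) & b))  =[absorb_or →]=  (~ b)    ⊢ cost 2, within 2

(~ b)   [cost 2]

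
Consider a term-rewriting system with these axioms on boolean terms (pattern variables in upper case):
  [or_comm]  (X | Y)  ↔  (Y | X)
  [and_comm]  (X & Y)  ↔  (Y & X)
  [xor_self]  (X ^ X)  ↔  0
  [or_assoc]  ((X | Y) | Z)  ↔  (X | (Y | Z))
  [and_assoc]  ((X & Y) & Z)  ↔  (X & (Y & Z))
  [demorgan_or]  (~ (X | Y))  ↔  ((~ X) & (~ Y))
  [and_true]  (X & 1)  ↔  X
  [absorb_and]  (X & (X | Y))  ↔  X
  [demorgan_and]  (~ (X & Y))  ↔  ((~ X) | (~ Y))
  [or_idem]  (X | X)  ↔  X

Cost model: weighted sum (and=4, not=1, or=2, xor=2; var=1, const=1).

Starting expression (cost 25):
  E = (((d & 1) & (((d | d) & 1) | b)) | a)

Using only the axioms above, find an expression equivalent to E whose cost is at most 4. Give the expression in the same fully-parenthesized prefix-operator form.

(1) ((d | d) & 1)  =[and_true →]=  (d | d)    ⊢ (((d & 1) & ((d | d) | b)) | a)
(2) (d & 1)  =[and_true →]=  d    ⊢ ((d & ((d | d) | b)) | a)
(3) (d | d)  =[or_idem →]=  d    ⊢ ((d & (d | b)) | a)
(4) (d & (d | b))  =[absorb_and →]=  d    ⊢ cost 4, within 4

(d | a)   [cost 4]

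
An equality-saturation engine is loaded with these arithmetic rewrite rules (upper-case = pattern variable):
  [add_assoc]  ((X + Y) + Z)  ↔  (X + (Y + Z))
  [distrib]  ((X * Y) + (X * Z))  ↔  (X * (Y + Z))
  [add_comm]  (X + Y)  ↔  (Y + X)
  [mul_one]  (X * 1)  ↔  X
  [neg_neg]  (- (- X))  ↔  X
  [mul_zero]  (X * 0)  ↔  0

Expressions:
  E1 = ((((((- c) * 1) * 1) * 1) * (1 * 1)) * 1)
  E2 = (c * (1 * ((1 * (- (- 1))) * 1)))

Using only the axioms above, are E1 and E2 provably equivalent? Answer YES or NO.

Every axiom is a valid identity, so a rewrite proof would force E1 and E2 to agree under every assignment.
At c=1: E1 = -1 but E2 = 1; they differ, so no derivation exists.

NO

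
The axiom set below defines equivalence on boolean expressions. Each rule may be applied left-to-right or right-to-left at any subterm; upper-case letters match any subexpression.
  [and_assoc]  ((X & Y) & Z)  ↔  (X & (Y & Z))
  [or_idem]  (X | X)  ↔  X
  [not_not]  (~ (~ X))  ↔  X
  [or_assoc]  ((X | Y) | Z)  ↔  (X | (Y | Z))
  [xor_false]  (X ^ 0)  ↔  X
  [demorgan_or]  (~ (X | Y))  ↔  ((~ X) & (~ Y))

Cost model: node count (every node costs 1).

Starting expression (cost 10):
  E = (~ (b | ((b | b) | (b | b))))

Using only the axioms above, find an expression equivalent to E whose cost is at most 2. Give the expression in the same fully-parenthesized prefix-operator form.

(~ b)   [cost 2]

1. [or_idem →] ((b | b) | (b | b))  →  (b | b);  E = (~ (b | (b | b)))
2. [or_idem →] (b | b)  →  b;  E = (~ (b | b))
3. [or_idem →] (b | b)  →  b;  cost 2 ≤ 2, done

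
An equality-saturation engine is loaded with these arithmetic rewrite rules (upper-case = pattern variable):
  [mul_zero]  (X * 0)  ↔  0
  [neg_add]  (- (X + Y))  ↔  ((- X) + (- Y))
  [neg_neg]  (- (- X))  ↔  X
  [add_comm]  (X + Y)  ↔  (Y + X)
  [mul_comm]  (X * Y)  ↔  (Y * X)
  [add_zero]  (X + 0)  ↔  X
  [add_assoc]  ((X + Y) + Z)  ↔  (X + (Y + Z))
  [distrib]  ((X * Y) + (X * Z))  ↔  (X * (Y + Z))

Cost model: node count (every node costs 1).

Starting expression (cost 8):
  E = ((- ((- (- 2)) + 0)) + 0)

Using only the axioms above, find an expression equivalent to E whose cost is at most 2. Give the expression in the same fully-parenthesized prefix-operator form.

1. [add_zero →] ((- (- 2)) + 0)  →  (- (- 2));  E = ((- (- (- 2))) + 0)
2. [neg_neg →] (- (- (- 2)))  →  (- 2);  E = ((- 2) + 0)
3. [add_zero →] ((- 2) + 0)  →  (- 2);  cost 2 ≤ 2, done

(- 2)   [cost 2]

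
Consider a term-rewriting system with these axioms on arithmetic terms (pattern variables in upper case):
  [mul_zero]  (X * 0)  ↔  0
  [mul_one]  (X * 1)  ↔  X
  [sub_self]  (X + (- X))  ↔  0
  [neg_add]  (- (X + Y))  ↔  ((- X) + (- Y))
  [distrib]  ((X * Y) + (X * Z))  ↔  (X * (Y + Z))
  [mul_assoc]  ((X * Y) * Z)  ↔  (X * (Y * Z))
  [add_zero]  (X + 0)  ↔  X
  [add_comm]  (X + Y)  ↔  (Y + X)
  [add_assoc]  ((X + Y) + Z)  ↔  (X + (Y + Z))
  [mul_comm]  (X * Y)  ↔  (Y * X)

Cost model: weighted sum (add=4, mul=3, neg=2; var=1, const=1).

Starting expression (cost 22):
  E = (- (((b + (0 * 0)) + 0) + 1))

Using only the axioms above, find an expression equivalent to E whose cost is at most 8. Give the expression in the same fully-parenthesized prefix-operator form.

(- (b + 1))   [cost 8]

step 1: mul_zero (→) rewrites (0 * 0) into 0, now (- (((b + 0) + 0) + 1))
step 2: add_zero (→) rewrites ((b + 0) + 0) into (b + 0), now (- ((b + 0) + 1))
step 3: add_zero (→) rewrites (b + 0) into b, reaching cost 8 (bound 8)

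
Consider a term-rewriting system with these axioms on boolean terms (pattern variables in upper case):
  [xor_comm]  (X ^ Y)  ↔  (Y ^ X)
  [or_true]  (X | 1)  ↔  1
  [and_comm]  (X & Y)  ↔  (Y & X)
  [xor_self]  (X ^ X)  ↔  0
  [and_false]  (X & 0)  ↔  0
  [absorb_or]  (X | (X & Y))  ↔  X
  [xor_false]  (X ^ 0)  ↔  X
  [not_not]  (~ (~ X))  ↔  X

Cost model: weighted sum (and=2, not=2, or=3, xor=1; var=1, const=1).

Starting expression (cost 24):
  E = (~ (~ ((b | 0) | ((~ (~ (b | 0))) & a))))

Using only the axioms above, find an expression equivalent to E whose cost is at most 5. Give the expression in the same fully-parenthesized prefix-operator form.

step 1: not_not (→) rewrites (~ (~ (b | 0))) into (b | 0), now (~ (~ ((b | 0) | ((b | 0) & a))))
step 2: absorb_or (→) rewrites ((b | 0) | ((b | 0) & a)) into (b | 0), now (~ (~ (b | 0)))
step 3: not_not (→) rewrites (~ (~ (b | 0))) into (b | 0), reaching cost 5 (bound 5)

(b | 0)   [cost 5]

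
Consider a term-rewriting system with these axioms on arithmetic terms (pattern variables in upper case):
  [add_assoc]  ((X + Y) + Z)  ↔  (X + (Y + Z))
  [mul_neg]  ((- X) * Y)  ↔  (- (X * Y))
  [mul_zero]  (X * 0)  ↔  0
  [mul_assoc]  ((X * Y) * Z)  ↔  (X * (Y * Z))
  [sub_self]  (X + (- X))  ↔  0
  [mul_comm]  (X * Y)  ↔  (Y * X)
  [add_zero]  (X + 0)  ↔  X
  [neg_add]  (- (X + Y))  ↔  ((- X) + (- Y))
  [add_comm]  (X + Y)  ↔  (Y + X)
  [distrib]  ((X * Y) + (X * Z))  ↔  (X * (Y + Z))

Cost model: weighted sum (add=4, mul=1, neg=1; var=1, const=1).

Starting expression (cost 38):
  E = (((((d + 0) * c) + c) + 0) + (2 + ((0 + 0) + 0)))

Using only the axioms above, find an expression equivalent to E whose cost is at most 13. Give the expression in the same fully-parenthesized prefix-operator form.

(((d * c) + c) + 2)   [cost 13]

(1) (d + 0)  =[add_zero →]=  d    ⊢ ((((d * c) + c) + 0) + (2 + ((0 + 0) + 0)))
(2) ((0 + 0) + 0)  =[add_zero →]=  (0 + 0)    ⊢ ((((d * c) + c) + 0) + (2 + (0 + 0)))
(3) (0 + 0)  =[add_zero →]=  0    ⊢ ((((d * c) + c) + 0) + (2 + 0))
(4) (((d * c) + c) + 0)  =[add_zero →]=  ((d * c) + c)    ⊢ (((d * c) + c) + (2 + 0))
(5) (2 + 0)  =[add_zero →]=  2    ⊢ cost 13, within 13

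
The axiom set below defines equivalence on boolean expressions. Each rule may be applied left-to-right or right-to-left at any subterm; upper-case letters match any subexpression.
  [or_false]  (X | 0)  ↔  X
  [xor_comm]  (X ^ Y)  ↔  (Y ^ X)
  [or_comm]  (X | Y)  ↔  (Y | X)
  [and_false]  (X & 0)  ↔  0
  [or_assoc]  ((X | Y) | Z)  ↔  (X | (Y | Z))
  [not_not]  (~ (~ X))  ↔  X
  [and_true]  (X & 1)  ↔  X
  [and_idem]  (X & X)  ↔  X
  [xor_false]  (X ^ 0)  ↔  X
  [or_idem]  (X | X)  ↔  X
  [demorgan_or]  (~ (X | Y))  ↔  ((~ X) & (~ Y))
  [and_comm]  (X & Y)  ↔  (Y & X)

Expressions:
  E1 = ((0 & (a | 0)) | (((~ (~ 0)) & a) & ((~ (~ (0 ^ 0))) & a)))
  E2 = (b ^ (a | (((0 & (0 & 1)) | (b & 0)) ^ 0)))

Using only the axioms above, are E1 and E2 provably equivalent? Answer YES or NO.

NO

Every axiom is a valid identity, so a rewrite proof would force E1 and E2 to agree under every assignment.
At a=0, b=1: E1 = 0 but E2 = 1; they differ, so no derivation exists.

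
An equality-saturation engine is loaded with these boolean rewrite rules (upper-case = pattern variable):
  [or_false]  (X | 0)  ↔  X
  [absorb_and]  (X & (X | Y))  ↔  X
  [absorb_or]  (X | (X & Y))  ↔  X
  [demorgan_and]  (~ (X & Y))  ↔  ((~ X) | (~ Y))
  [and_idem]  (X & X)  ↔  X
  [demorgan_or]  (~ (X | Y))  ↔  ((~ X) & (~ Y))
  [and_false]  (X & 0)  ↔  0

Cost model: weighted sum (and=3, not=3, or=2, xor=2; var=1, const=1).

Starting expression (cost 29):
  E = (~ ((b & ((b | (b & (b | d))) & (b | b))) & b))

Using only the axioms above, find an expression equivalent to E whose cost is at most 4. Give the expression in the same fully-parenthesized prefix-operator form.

(~ b)   [cost 4]

(1) (b & (b | d))  =[absorb_and →]=  b    ⊢ (~ ((b & ((b | b) & (b | b))) & b))
(2) ((b | b) & (b | b))  =[and_idem →]=  (b | b)    ⊢ (~ ((b & (b | b)) & b))
(3) (b & (b | b))  =[absorb_and →]=  b    ⊢ (~ (b & b))
(4) (b & b)  =[and_idem →]=  b    ⊢ cost 4, within 4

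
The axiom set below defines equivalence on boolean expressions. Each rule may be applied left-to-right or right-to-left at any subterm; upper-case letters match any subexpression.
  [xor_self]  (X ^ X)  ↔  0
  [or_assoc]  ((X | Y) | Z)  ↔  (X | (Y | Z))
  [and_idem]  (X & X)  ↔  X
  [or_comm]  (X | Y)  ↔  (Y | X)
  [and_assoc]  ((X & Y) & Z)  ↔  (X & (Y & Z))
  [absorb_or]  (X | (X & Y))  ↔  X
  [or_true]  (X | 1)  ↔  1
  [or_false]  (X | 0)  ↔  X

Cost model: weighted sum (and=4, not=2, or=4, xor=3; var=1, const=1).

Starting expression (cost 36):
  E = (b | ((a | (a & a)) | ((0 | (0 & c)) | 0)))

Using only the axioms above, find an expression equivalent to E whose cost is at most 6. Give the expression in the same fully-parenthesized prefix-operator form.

(b | a)   [cost 6]

1. [or_false →] ((0 | (0 & c)) | 0)  →  (0 | (0 & c));  E = (b | ((a | (a & a)) | (0 | (0 & c))))
2. [absorb_or →] (a | (a & a))  →  a;  E = (b | (a | (0 | (0 & c))))
3. [absorb_or →] (0 | (0 & c))  →  0;  E = (b | (a | 0))
4. [or_false →] (a | 0)  →  a;  cost 6 ≤ 6, done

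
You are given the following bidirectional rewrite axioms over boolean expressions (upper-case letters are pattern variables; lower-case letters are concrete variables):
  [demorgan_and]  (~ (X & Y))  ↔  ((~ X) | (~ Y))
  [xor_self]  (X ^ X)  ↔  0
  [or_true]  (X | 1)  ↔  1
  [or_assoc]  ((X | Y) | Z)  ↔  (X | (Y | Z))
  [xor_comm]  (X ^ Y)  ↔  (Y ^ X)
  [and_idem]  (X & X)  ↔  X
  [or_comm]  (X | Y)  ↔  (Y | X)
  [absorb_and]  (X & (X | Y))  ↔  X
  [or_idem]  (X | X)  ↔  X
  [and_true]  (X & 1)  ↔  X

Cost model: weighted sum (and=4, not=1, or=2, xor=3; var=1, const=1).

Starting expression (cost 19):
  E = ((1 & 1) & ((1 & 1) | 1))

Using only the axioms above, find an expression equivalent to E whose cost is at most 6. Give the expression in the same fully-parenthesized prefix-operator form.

step 1: and_idem (→) rewrites (1 & 1) into 1, now ((1 & 1) & (1 | 1))
step 2: and_true (→) rewrites (1 & 1) into 1, now (1 & (1 | 1))
step 3: or_idem (→) rewrites (1 | 1) into 1, reaching cost 6 (bound 6)

(1 & 1)   [cost 6]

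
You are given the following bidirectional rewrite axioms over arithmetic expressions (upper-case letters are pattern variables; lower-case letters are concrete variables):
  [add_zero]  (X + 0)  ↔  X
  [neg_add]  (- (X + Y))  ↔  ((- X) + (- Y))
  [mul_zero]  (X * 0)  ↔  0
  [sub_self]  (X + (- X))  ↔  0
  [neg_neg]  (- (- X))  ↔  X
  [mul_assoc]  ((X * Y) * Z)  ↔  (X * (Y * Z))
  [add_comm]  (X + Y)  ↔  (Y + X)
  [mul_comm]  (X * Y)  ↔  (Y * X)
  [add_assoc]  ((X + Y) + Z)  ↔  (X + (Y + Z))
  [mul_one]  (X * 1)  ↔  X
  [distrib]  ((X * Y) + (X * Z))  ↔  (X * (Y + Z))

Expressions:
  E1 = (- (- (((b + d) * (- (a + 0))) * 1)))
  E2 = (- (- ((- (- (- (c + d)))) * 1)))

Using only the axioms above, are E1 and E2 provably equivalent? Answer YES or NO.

All listed rules preserve value, hence provable equivalence implies equal values everywhere; look for a separating assignment.
a=0, b=0, c=0, d=1 gives E1 ↦ 0, E2 ↦ -1; values differ ⇒ not provably equivalent.

NO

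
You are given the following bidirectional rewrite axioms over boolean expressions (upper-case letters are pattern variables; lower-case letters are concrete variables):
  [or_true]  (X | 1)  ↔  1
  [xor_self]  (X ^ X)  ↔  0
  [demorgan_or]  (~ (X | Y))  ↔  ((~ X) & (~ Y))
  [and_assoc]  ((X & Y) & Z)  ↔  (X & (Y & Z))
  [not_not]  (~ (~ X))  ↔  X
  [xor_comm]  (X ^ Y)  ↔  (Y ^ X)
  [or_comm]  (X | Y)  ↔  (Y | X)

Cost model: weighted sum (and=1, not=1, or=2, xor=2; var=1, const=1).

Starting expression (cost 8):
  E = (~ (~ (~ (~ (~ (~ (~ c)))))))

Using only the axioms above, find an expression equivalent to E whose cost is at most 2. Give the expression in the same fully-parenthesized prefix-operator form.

(1) (~ (~ (~ (~ (~ (~ (~ c)))))))  =[not_not →]=  (~ (~ (~ (~ (~ c)))))
(2) (~ (~ (~ (~ c))))  =[not_not →]=  (~ (~ c))    ⊢ (~ (~ (~ c)))
(3) (~ (~ (~ c)))  =[not_not →]=  (~ c)    ⊢ cost 2, within 2

(~ c)   [cost 2]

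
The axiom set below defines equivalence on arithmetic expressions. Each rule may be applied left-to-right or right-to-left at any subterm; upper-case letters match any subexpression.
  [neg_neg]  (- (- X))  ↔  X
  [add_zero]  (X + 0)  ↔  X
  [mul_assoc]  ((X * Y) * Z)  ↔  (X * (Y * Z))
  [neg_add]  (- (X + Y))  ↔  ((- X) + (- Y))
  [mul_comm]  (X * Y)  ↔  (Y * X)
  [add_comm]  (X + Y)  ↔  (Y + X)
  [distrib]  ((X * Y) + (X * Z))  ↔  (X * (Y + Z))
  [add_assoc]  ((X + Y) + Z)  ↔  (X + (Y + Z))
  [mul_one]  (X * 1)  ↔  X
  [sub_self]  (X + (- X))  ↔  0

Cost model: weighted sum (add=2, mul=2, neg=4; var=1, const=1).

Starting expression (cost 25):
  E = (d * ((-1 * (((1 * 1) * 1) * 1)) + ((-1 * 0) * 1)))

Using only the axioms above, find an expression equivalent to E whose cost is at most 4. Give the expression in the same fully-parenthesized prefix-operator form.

(-1 * d)   [cost 4]

(1) (((1 * 1) * 1) * 1)  =[mul_one →]=  ((1 * 1) * 1)    ⊢ (d * ((-1 * ((1 * 1) * 1)) + ((-1 * 0) * 1)))
(2) (1 * 1)  =[mul_one →]=  1    ⊢ (d * ((-1 * (1 * 1)) + ((-1 * 0) * 1)))
(3) (1 * 1)  =[mul_one →]=  1    ⊢ (d * ((-1 * 1) + ((-1 * 0) * 1)))
(4) ((-1 * 0) * 1)  =[mul_one →]=  (-1 * 0)    ⊢ (d * ((-1 * 1) + (-1 * 0)))
(5) (d * ((-1 * 1) + (-1 * 0)))  =[mul_comm →]=  (((-1 * 1) + (-1 * 0)) * d)
(6) ((-1 * 1) + (-1 * 0))  =[distrib →]=  (-1 * (1 + 0))    ⊢ ((-1 * (1 + 0)) * d)
(7) (1 + 0)  =[add_zero →]=  1    ⊢ ((-1 * 1) * d)
(8) (-1 * 1)  =[mul_one →]=  -1    ⊢ cost 4, within 4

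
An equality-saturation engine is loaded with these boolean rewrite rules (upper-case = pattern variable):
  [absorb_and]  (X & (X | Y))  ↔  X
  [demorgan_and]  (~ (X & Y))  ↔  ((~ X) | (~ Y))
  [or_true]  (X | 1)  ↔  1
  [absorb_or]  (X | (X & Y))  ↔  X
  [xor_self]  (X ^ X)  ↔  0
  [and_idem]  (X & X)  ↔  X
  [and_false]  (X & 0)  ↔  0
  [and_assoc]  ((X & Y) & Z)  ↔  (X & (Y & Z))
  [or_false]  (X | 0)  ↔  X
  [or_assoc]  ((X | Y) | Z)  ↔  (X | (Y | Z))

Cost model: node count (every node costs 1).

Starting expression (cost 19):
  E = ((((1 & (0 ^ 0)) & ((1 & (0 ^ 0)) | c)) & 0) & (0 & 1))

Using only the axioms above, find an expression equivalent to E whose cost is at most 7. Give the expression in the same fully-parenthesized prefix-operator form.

((1 & 0) & (0 & 1))   [cost 7]

1. [absorb_and →] ((1 & (0 ^ 0)) & ((1 & (0 ^ 0)) | c))  →  (1 & (0 ^ 0));  E = (((1 & (0 ^ 0)) & 0) & (0 & 1))
2. [xor_self →] (0 ^ 0)  →  0;  E = (((1 & 0) & 0) & (0 & 1))
3. [and_assoc →] ((1 & 0) & 0)  →  (1 & (0 & 0));  E = ((1 & (0 & 0)) & (0 & 1))
4. [and_idem →] (0 & 0)  →  0;  cost 7 ≤ 7, done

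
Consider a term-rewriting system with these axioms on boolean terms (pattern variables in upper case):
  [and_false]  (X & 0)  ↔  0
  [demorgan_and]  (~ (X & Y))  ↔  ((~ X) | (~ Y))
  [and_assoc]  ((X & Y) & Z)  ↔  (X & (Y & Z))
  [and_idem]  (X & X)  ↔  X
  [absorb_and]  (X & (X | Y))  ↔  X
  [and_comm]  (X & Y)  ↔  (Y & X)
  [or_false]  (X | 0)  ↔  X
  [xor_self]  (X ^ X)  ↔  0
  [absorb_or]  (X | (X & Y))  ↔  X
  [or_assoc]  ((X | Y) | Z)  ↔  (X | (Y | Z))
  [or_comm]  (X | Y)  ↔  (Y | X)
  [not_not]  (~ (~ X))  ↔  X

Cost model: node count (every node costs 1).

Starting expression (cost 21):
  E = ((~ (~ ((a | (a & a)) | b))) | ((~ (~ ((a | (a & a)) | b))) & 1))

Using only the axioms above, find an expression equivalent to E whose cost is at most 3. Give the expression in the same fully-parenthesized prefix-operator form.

(a | b)   [cost 3]

(1) ((~ (~ ((a | (a & a)) | b))) | ((~ (~ ((a | (a & a)) | b))) & 1))  =[absorb_or →]=  (~ (~ ((a | (a & a)) | b)))
(2) (a | (a & a))  =[absorb_or →]=  a    ⊢ (~ (~ (a | b)))
(3) (~ (~ (a | b)))  =[not_not →]=  (a | b)    ⊢ cost 3, within 3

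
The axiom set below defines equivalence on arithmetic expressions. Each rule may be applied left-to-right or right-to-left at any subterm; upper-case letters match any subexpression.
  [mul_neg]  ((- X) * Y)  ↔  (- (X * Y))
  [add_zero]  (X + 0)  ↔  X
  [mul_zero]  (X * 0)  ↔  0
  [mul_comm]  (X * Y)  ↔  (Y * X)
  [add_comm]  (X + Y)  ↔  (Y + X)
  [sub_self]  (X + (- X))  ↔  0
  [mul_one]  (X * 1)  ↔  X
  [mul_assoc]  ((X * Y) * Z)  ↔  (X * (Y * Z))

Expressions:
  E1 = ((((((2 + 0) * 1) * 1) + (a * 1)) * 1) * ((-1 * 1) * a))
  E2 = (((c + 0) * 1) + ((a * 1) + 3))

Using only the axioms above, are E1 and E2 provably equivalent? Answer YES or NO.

The axioms are sound identities: if E1 ↔* E2 then E1 and E2 evaluate identically under any assignment.
Under a=0, c=0: E1 evaluates to 0, E2 to 3. Distinct ⇒ no rewrite sequence connects them.

NO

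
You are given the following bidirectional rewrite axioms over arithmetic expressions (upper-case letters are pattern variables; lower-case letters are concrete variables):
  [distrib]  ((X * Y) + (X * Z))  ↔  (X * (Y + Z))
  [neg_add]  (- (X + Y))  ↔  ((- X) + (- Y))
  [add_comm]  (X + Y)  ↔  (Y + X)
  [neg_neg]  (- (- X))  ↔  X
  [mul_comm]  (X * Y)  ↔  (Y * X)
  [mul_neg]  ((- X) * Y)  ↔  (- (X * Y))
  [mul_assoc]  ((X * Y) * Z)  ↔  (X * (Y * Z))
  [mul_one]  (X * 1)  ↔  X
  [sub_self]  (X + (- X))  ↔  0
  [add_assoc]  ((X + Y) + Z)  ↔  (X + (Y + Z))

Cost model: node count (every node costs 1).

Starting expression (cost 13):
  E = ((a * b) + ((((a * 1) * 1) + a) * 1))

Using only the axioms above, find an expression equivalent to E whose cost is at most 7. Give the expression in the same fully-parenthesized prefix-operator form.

((a * b) + (a + a))   [cost 7]

1. [mul_one →] ((((a * 1) * 1) + a) * 1)  →  (((a * 1) * 1) + a);  E = ((a * b) + (((a * 1) * 1) + a))
2. [mul_one →] ((a * 1) * 1)  →  (a * 1);  E = ((a * b) + ((a * 1) + a))
3. [mul_one →] (a * 1)  →  a;  cost 7 ≤ 7, done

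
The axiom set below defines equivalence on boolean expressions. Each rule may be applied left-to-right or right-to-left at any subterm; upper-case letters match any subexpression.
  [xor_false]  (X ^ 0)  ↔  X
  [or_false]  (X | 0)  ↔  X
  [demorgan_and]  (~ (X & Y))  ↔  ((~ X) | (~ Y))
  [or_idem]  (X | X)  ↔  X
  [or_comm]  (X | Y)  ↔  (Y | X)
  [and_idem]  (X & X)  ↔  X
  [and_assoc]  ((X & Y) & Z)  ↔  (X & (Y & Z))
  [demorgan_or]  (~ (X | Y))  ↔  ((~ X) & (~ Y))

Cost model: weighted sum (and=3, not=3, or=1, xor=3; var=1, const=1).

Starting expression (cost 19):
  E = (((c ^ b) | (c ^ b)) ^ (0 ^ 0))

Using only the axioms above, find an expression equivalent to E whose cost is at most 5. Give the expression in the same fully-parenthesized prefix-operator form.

(c ^ b)   [cost 5]

step 1: or_idem (→) rewrites ((c ^ b) | (c ^ b)) into (c ^ b), now ((c ^ b) ^ (0 ^ 0))
step 2: xor_false (→) rewrites (0 ^ 0) into 0, now ((c ^ b) ^ 0)
step 3: xor_false (→) rewrites ((c ^ b) ^ 0) into (c ^ b), reaching cost 5 (bound 5)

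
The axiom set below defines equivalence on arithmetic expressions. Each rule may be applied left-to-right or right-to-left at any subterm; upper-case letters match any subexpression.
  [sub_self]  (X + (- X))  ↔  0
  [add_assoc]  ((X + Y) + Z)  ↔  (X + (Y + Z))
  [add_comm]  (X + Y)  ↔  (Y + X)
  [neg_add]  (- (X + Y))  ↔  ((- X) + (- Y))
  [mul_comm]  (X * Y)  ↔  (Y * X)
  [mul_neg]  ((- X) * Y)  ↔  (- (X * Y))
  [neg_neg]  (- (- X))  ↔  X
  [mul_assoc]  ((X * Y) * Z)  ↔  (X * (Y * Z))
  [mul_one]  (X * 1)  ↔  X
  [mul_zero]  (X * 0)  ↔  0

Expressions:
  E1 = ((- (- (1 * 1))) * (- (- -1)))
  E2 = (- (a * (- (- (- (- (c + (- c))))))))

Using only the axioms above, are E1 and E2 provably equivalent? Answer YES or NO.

NO

All listed rules preserve value, hence provable equivalence implies equal values everywhere; look for a separating assignment.
a=0, c=0 gives E1 ↦ -1, E2 ↦ 0; values differ ⇒ not provably equivalent.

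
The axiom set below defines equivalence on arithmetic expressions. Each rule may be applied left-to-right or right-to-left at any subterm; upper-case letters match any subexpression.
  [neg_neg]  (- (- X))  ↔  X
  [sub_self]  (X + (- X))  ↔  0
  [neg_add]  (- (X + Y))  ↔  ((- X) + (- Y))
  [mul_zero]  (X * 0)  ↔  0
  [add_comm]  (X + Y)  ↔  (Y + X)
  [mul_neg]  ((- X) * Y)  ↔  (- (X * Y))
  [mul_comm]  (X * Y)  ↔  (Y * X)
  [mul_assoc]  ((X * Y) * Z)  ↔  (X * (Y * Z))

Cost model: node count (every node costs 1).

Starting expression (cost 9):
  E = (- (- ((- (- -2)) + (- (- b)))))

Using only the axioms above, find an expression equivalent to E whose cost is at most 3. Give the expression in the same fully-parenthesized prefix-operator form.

1. [neg_neg →] (- (- b))  →  b;  E = (- (- ((- (- -2)) + b)))
2. [neg_neg →] (- (- ((- (- -2)) + b)))  →  ((- (- -2)) + b)
3. [neg_neg →] (- (- -2))  →  -2;  cost 3 ≤ 3, done

(-2 + b)   [cost 3]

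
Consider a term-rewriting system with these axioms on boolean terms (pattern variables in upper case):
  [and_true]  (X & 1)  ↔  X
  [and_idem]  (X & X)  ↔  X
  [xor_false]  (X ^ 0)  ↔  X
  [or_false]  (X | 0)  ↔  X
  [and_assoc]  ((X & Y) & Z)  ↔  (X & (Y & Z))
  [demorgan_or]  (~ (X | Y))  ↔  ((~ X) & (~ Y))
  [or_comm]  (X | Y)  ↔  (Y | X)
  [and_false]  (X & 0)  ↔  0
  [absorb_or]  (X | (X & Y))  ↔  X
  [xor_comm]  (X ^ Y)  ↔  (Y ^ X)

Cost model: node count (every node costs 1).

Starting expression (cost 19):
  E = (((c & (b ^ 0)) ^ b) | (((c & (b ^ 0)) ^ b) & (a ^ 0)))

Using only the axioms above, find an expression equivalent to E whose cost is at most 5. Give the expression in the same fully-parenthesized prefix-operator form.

(1) (a ^ 0)  =[xor_false →]=  a    ⊢ (((c & (b ^ 0)) ^ b) | (((c & (b ^ 0)) ^ b) & a))
(2) (((c & (b ^ 0)) ^ b) | (((c & (b ^ 0)) ^ b) & a))  =[absorb_or →]=  ((c & (b ^ 0)) ^ b)
(3) (b ^ 0)  =[xor_false →]=  b    ⊢ cost 5, within 5

((c & b) ^ b)   [cost 5]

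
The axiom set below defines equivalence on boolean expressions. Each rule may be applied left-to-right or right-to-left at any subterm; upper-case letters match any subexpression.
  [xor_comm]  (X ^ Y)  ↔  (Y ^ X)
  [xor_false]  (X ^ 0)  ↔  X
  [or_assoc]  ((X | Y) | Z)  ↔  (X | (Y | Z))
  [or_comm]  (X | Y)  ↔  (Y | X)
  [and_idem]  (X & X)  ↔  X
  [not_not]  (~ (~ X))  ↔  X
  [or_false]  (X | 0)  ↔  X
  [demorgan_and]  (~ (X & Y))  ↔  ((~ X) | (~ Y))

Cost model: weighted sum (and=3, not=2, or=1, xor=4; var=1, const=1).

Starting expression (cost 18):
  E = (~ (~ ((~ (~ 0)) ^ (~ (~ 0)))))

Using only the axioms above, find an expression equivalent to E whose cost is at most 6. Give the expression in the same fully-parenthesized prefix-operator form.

(0 ^ 0)   [cost 6]

step 1: not_not (→) rewrites (~ (~ 0)) into 0, now (~ (~ ((~ (~ 0)) ^ 0)))
step 2: not_not (→) rewrites (~ (~ ((~ (~ 0)) ^ 0))) into ((~ (~ 0)) ^ 0)
step 3: not_not (→) rewrites (~ (~ 0)) into 0, reaching cost 6 (bound 6)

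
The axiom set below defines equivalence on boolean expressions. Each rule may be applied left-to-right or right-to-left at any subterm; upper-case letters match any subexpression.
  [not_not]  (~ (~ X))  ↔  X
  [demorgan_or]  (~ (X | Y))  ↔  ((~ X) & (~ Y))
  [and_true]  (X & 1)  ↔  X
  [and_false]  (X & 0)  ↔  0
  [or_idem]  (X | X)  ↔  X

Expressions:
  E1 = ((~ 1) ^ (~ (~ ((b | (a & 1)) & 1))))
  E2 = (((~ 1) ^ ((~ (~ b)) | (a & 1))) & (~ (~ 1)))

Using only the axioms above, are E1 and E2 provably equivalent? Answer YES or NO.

YES

step 1: and_true (→) rewrites ((b | (a & 1)) & 1) into (b | (a & 1)), now ((~ 1) ^ (~ (~ (b | (a & 1)))))
step 2: and_true (→) rewrites (a & 1) into a, now ((~ 1) ^ (~ (~ (b | a))))
step 3: not_not (→) rewrites (~ (~ (b | a))) into (b | a), now ((~ 1) ^ (b | a))
step 4: and_true (←) rewrites ((~ 1) ^ (b | a)) into (((~ 1) ^ (b | a)) & 1)
step 5: and_true (←) rewrites a into (a & 1), now (((~ 1) ^ (b | (a & 1))) & 1)
step 6: not_not (←) rewrites 1 into (~ (~ 1)), now (((~ 1) ^ (b | (a & 1))) & (~ (~ 1)))
step 7: not_not (←) rewrites b into (~ (~ b)), which is E2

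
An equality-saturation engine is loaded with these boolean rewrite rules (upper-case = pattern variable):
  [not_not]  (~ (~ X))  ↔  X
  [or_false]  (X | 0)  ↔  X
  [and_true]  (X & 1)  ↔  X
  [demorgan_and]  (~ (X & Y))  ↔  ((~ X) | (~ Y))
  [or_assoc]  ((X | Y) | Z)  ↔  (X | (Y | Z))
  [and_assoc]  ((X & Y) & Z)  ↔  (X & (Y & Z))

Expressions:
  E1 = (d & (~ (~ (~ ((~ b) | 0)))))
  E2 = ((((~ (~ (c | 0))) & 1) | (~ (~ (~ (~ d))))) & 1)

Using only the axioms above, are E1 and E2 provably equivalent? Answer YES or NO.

NO

Every axiom is a valid identity, so a rewrite proof would force E1 and E2 to agree under every assignment.
At b=0, c=0, d=1: E1 = 0 but E2 = 1; they differ, so no derivation exists.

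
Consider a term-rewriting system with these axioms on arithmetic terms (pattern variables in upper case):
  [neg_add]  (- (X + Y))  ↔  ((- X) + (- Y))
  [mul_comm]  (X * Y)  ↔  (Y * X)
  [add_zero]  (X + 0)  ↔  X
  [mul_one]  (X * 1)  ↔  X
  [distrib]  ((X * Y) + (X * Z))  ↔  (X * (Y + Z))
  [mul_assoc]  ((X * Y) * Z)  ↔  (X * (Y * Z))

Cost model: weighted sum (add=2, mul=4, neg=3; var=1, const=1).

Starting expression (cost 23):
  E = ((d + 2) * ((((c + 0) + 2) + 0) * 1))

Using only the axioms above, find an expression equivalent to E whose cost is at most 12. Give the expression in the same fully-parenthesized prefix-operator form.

((c + 2) * (d + 2))   [cost 12]

step 1: mul_one (→) rewrites ((((c + 0) + 2) + 0) * 1) into (((c + 0) + 2) + 0), now ((d + 2) * (((c + 0) + 2) + 0))
step 2: add_zero (→) rewrites (((c + 0) + 2) + 0) into ((c + 0) + 2), now ((d + 2) * ((c + 0) + 2))
step 3: mul_comm (→) rewrites ((d + 2) * ((c + 0) + 2)) into (((c + 0) + 2) * (d + 2))
step 4: add_zero (→) rewrites (c + 0) into c, reaching cost 12 (bound 12)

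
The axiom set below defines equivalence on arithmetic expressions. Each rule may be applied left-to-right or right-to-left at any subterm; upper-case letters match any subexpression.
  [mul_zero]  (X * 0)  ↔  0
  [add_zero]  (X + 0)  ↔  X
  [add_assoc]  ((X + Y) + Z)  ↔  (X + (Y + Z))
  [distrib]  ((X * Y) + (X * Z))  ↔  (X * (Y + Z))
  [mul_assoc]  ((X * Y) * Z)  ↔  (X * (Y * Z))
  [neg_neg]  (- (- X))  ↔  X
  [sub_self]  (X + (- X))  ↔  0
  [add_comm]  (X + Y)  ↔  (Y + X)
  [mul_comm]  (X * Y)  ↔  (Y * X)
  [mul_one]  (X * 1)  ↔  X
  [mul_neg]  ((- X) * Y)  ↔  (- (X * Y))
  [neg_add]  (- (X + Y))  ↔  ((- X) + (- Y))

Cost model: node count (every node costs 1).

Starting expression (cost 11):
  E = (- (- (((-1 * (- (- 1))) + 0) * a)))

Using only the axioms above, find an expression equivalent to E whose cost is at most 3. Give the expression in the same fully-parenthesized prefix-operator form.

(-1 * a)   [cost 3]

step 1: neg_neg (→) rewrites (- (- 1)) into 1, now (- (- (((-1 * 1) + 0) * a)))
step 2: add_zero (→) rewrites ((-1 * 1) + 0) into (-1 * 1), now (- (- ((-1 * 1) * a)))
step 3: neg_neg (→) rewrites (- (- ((-1 * 1) * a))) into ((-1 * 1) * a)
step 4: mul_one (→) rewrites (-1 * 1) into -1, reaching cost 3 (bound 3)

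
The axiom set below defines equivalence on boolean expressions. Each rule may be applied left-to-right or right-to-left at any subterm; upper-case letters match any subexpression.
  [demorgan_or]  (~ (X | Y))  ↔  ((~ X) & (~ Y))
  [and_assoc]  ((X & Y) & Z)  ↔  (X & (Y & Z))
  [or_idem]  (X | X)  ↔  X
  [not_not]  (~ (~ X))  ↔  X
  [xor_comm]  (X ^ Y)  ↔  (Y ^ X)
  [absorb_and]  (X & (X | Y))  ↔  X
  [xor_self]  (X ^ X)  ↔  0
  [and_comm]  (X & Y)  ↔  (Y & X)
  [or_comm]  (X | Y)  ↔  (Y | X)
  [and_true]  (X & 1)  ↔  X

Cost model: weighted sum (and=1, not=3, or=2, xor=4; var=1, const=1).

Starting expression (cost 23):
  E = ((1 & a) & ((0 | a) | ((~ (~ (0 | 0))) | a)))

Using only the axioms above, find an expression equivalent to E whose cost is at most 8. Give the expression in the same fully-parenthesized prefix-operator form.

((1 & a) & (0 | a))   [cost 8]

(1) (~ (~ (0 | 0)))  =[not_not →]=  (0 | 0)    ⊢ ((1 & a) & ((0 | a) | ((0 | 0) | a)))
(2) (0 | 0)  =[or_idem →]=  0    ⊢ ((1 & a) & ((0 | a) | (0 | a)))
(3) ((0 | a) | (0 | a))  =[or_idem →]=  (0 | a)    ⊢ cost 8, within 8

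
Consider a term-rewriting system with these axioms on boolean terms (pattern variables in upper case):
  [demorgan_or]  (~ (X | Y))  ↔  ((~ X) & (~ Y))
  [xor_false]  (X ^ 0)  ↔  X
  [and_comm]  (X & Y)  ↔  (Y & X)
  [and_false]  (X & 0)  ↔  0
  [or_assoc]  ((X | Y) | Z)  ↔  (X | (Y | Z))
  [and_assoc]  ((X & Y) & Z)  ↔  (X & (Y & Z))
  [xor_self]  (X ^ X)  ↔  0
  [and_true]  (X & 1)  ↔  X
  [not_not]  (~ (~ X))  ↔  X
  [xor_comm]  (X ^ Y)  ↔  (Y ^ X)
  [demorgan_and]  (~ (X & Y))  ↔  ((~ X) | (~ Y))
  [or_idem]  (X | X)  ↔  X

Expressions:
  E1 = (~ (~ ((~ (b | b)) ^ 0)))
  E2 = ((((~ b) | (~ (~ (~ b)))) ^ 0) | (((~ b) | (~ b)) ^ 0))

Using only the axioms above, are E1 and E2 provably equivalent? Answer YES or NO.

step 1: or_idem (→) rewrites (b | b) into b, now (~ (~ ((~ b) ^ 0)))
step 2: xor_false (→) rewrites ((~ b) ^ 0) into (~ b), now (~ (~ (~ b)))
step 3: not_not (→) rewrites (~ (~ b)) into b, now (~ b)
step 4: or_idem (←) rewrites (~ b) into ((~ b) | (~ b))
step 5: xor_false (←) rewrites ((~ b) | (~ b)) into (((~ b) | (~ b)) ^ 0)
step 6: or_idem (←) rewrites (((~ b) | (~ b)) ^ 0) into ((((~ b) | (~ b)) ^ 0) | (((~ b) | (~ b)) ^ 0))
step 7: not_not (←) rewrites (~ b) into (~ (~ (~ b))), which is E2

YES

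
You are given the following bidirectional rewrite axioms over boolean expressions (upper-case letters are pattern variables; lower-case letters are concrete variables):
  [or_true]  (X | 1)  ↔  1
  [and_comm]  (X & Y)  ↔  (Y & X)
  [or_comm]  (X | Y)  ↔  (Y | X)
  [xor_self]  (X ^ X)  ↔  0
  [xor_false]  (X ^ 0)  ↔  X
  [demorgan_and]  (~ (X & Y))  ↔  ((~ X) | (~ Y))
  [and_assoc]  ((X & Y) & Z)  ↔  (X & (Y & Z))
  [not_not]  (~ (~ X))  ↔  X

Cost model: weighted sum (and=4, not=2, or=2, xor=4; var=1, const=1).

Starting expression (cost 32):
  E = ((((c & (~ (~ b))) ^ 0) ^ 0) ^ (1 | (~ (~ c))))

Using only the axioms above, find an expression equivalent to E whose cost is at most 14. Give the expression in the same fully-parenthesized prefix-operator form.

((c & b) ^ (1 | c))   [cost 14]

(1) (~ (~ b))  =[not_not →]=  b    ⊢ ((((c & b) ^ 0) ^ 0) ^ (1 | (~ (~ c))))
(2) ((c & b) ^ 0)  =[xor_false →]=  (c & b)    ⊢ (((c & b) ^ 0) ^ (1 | (~ (~ c))))
(3) ((c & b) ^ 0)  =[xor_false →]=  (c & b)    ⊢ ((c & b) ^ (1 | (~ (~ c))))
(4) (~ (~ c))  =[not_not →]=  c    ⊢ cost 14, within 14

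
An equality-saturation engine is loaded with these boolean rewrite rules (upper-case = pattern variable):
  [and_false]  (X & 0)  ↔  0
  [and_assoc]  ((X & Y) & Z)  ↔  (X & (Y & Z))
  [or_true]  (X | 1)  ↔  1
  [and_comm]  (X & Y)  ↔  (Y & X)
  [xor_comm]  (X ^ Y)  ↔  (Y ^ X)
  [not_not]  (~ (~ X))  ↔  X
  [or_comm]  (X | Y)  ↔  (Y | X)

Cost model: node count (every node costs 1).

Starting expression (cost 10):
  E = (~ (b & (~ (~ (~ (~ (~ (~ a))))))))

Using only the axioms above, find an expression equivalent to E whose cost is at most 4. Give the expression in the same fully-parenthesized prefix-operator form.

(~ (b & a))   [cost 4]

(1) (~ (~ (~ (~ (~ a)))))  =[not_not →]=  (~ (~ (~ a)))    ⊢ (~ (b & (~ (~ (~ (~ a))))))
(2) (~ (~ (~ a)))  =[not_not →]=  (~ a)    ⊢ (~ (b & (~ (~ a))))
(3) (~ (~ a))  =[not_not →]=  a    ⊢ cost 4, within 4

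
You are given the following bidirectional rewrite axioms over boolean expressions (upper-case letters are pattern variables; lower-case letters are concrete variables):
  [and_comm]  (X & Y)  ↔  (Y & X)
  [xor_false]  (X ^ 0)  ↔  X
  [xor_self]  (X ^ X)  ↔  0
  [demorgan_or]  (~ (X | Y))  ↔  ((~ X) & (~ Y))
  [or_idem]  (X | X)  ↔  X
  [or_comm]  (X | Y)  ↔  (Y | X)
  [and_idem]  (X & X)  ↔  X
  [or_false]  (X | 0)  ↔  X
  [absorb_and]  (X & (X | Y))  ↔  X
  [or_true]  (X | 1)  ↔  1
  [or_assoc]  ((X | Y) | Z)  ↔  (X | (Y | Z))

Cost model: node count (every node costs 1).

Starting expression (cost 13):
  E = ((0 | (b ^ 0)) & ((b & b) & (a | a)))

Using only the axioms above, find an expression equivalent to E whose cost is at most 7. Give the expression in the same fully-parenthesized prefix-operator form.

(1) (b ^ 0)  =[xor_false →]=  b    ⊢ ((0 | b) & ((b & b) & (a | a)))
(2) (a | a)  =[or_idem →]=  a    ⊢ ((0 | b) & ((b & b) & a))
(3) (b & b)  =[and_idem →]=  b    ⊢ cost 7, within 7

((0 | b) & (b & a))   [cost 7]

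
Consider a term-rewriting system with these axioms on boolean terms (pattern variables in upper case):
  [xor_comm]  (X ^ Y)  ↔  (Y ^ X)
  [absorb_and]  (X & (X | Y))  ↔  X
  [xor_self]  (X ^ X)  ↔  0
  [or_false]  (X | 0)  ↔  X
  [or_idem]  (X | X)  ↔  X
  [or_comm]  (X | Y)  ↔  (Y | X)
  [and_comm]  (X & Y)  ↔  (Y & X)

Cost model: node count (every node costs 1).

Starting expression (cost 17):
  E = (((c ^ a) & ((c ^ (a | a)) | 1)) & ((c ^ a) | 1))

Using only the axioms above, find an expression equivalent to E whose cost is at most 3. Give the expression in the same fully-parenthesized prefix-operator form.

(c ^ a)   [cost 3]

step 1: or_idem (→) rewrites (a | a) into a, now (((c ^ a) & ((c ^ a) | 1)) & ((c ^ a) | 1))
step 2: absorb_and (→) rewrites ((c ^ a) & ((c ^ a) | 1)) into (c ^ a), now ((c ^ a) & ((c ^ a) | 1))
step 3: absorb_and (→) rewrites ((c ^ a) & ((c ^ a) | 1)) into (c ^ a), reaching cost 3 (bound 3)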